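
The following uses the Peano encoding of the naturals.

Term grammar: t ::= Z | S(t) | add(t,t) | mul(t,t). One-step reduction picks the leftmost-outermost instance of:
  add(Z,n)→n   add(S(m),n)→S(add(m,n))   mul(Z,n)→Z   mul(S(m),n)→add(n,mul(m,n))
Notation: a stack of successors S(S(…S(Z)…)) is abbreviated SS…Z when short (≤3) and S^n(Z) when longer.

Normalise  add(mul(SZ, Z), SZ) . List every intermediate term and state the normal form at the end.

  start: add(mul(SZ, Z), SZ)
  step 1: add(add(Z, mul(Z, Z)), SZ)
  step 2: add(mul(Z, Z), SZ)
  step 3: add(Z, SZ)
  step 4: SZ

Answer: normal form = SZ  (in 4 steps)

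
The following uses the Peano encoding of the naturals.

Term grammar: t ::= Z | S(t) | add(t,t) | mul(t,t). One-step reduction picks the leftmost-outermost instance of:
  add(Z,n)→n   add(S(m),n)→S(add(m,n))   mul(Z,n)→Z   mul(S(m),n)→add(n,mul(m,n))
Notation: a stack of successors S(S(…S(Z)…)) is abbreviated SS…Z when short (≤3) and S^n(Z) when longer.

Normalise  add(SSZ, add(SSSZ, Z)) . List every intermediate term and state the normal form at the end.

Answer: normal form = S^5(Z)  (in 7 steps)

Working:
  start: add(SSZ, add(SSSZ, Z))
  [1] S(add(SZ, add(SSSZ, Z)))
  [2] S(S(add(Z, add(SSSZ, Z))))
  [3] S(S(add(SSSZ, Z)))
  [4] S(S(S(add(SSZ, Z))))
  [5] S(S(S(S(add(SZ, Z)))))
  [6] S(S(S(S(S(add(Z, Z))))))
  [7] S^5(Z)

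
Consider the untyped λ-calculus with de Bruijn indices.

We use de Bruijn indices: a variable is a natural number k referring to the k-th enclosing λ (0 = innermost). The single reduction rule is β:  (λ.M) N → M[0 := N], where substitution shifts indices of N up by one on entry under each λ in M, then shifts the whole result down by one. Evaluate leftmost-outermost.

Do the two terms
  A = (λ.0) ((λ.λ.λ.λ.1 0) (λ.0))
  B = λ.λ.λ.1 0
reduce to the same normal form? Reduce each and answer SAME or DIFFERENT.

Term A:
  start: (λ.0) ((λ.λ.λ.λ.1 0) (λ.0))
  [1] (λ.λ.λ.λ.1 0) (λ.0)
  [2] λ.λ.λ.1 0

Term B:
  start: λ.λ.λ.1 0

Answer: SAME — A ⇓ λ.λ.λ.1 0, B ⇓ λ.λ.λ.1 0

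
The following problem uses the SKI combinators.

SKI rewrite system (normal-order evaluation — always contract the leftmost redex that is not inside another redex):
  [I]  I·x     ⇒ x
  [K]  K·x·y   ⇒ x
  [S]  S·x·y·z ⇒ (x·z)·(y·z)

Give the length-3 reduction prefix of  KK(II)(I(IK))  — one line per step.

Answer: after 3 steps: KK

Derivation:
  start: KK(II)(I(IK))
  →1  K(I(IK))
  →2  K(IK)
  →3  KK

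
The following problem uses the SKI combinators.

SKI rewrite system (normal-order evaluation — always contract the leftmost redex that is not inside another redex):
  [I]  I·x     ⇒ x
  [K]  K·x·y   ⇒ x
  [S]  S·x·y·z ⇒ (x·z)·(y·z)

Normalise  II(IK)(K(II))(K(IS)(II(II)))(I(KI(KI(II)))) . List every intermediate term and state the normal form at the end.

  start: II(IK)(K(II))(K(IS)(II(II)))(I(KI(KI(II))))
  [1] I(IK)(K(II))(K(IS)(II(II)))(I(KI(KI(II))))
  [2] IK(K(II))(K(IS)(II(II)))(I(KI(KI(II))))
  [3] K(K(II))(K(IS)(II(II)))(I(KI(KI(II))))
  [4] K(II)(I(KI(KI(II))))
  [5] II
  [6] I

Answer: normal form = I  (in 6 steps)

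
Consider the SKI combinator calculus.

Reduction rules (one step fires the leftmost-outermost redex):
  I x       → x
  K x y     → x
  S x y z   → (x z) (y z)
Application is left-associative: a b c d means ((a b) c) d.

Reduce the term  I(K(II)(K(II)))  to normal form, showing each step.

Answer: normal form = I  (in 3 steps)

Reduction:
  start: I(K(II)(K(II)))
  →1  K(II)(K(II))
  →2  II
  →3  I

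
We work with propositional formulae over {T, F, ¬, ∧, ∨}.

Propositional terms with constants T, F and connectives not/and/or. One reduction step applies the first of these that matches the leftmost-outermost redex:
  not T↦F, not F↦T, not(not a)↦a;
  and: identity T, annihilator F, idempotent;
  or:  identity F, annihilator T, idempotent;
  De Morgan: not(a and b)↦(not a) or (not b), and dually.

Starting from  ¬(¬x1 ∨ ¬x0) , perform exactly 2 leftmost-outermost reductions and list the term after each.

  start: ¬(¬x1 ∨ ¬x0)
  [1] ¬¬x1 ∧ ¬¬x0
  [2] x1 ∧ ¬¬x0

Answer: after 2 steps: x1 ∧ ¬¬x0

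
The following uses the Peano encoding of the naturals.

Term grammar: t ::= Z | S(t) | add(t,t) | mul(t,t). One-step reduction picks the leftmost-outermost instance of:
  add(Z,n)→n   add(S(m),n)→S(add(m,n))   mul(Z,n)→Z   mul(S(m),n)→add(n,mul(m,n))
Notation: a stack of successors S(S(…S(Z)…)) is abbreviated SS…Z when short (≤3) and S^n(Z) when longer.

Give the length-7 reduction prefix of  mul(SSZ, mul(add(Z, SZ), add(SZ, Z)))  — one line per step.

  start: mul(SSZ, mul(add(Z, SZ), add(SZ, Z)))
  step 1: add(mul(add(Z, SZ), add(SZ, Z)), mul(SZ, mul(add(Z, SZ), add(SZ, Z))))
  step 2: add(mul(SZ, add(SZ, Z)), mul(SZ, mul(add(Z, SZ), add(SZ, Z))))
  step 3: add(add(add(SZ, Z), mul(Z, add(SZ, Z))), mul(SZ, mul(add(Z, SZ), add(SZ, Z))))
  step 4: add(add(S(add(Z, Z)), mul(Z, add(SZ, Z))), mul(SZ, mul(add(Z, SZ), add(SZ, Z))))
  step 5: add(S(add(add(Z, Z), mul(Z, add(SZ, Z)))), mul(SZ, mul(add(Z, SZ), add(SZ, Z))))
  step 6: S(add(add(add(Z, Z), mul(Z, add(SZ, Z))), mul(SZ, mul(add(Z, SZ), add(SZ, Z)))))
  step 7: S(add(add(Z, mul(Z, add(SZ, Z))), mul(SZ, mul(add(Z, SZ), add(SZ, Z)))))

Answer: after 7 steps: S(add(add(Z, mul(Z, add(SZ, Z))), mul(SZ, mul(add(Z, SZ), add(SZ, Z)))))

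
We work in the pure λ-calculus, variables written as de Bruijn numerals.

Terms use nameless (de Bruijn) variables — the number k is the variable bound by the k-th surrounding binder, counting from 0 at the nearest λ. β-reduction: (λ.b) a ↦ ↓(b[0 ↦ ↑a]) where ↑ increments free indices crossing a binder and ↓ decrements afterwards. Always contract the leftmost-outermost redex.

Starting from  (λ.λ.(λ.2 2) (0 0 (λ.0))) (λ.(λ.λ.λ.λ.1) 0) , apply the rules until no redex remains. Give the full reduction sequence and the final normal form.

Answer: normal form = λ.λ.λ.λ.1  (in 4 steps)

Working:
  start: (λ.λ.(λ.2 2) (0 0 (λ.0))) (λ.(λ.λ.λ.λ.1) 0)
  step 1: λ.(λ.(λ.(λ.λ.λ.λ.1) 0) (λ.(λ.λ.λ.λ.1) 0)) (0 0 (λ.0))
  step 2: λ.(λ.(λ.λ.λ.λ.1) 0) (λ.(λ.λ.λ.λ.1) 0)
  step 3: λ.(λ.λ.λ.λ.1) (λ.(λ.λ.λ.λ.1) 0)
  step 4: λ.λ.λ.λ.1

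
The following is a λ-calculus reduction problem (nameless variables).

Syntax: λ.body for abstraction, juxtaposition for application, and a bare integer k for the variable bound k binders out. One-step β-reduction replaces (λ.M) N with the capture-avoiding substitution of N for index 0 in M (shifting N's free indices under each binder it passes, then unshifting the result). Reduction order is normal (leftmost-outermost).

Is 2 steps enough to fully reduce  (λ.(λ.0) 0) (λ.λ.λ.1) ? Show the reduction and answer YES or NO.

Answer: YES — reaches normal form λ.λ.λ.1 in 2 ≤ 2 steps

Reduction:
  start: (λ.(λ.0) 0) (λ.λ.λ.1)
  step 1: (λ.0) (λ.λ.λ.1)
  step 2: λ.λ.λ.1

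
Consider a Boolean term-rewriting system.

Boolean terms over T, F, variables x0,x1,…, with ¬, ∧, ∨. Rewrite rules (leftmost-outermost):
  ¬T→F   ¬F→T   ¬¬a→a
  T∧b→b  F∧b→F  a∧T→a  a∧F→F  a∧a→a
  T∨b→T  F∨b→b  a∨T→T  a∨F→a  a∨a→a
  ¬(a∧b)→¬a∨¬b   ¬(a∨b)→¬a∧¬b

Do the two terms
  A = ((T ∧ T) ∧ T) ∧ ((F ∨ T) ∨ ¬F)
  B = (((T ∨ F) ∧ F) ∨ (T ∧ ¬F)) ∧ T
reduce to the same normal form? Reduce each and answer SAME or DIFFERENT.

Answer: SAME — A ⇓ T, B ⇓ T

Working:
Term A:
  start: ((T ∧ T) ∧ T) ∧ ((F ∨ T) ∨ ¬F)
  →1  (T ∧ T) ∧ ((F ∨ T) ∨ ¬F)
  →2  T ∧ ((F ∨ T) ∨ ¬F)
  →3  (F ∨ T) ∨ ¬F
  →4  T ∨ ¬F
  →5  T

Term B:
  start: (((T ∨ F) ∧ F) ∨ (T ∧ ¬F)) ∧ T
  →1  ((T ∨ F) ∧ F) ∨ (T ∧ ¬F)
  →2  F ∨ (T ∧ ¬F)
  →3  T ∧ ¬F
  →4  ¬F
  →5  T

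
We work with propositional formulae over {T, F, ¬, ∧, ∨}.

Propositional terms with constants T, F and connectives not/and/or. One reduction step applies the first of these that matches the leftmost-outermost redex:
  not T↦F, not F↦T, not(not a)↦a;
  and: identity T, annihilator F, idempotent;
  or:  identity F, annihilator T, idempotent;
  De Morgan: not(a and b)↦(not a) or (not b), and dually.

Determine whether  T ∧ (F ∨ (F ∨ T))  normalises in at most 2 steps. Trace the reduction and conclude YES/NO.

  start: T ∧ (F ∨ (F ∨ T))
  [1] F ∨ (F ∨ T)
  [2] F ∨ T

Answer: NO — after 2 steps the term is F ∨ T, not yet normal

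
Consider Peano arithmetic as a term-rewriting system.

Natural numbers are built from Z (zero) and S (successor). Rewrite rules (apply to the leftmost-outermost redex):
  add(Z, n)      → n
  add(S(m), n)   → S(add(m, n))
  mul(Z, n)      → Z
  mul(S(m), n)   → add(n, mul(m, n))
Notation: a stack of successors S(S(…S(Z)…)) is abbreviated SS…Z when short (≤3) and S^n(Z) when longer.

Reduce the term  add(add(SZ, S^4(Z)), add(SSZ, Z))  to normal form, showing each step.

Answer: normal form = S^7(Z)  (in 11 steps)

Working:
  start: add(add(SZ, S^4(Z)), add(SSZ, Z))
  step 1: add(S(add(Z, S^4(Z))), add(SSZ, Z))
  step 2: S(add(add(Z, S^4(Z)), add(SSZ, Z)))
  step 3: S(add(S^4(Z), add(SSZ, Z)))
  step 4: S(S(add(SSSZ, add(SSZ, Z))))
  step 5: S(S(S(add(SSZ, add(SSZ, Z)))))
  step 6: S(S(S(S(add(SZ, add(SSZ, Z))))))
  step 7: S(S(S(S(S(add(Z, add(SSZ, Z)))))))
  step 8: S(S(S(S(S(add(SSZ, Z))))))
  step 9: S(S(S(S(S(S(add(SZ, Z)))))))
  step 10: S(S(S(S(S(S(S(add(Z, Z))))))))
  step 11: S^7(Z)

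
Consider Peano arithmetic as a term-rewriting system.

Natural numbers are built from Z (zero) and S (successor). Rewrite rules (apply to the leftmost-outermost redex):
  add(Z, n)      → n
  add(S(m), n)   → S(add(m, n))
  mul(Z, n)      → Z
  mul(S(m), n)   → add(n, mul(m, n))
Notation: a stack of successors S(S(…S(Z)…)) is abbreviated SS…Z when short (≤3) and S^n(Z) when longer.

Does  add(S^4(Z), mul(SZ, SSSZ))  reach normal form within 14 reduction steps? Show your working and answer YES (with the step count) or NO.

Answer: YES — reaches normal form S^7(Z) in 11 ≤ 14 steps

Reduction:
  start: add(S^4(Z), mul(SZ, SSSZ))
  [1] S(add(SSSZ, mul(SZ, SSSZ)))
  [2] S(S(add(SSZ, mul(SZ, SSSZ))))
  [3] S(S(S(add(SZ, mul(SZ, SSSZ)))))
  [4] S(S(S(S(add(Z, mul(SZ, SSSZ))))))
  [5] S(S(S(S(mul(SZ, SSSZ)))))
  [6] S(S(S(S(add(SSSZ, mul(Z, SSSZ))))))
  [7] S(S(S(S(S(add(SSZ, mul(Z, SSSZ)))))))
  [8] S(S(S(S(S(S(add(SZ, mul(Z, SSSZ))))))))
  [9] S(S(S(S(S(S(S(add(Z, mul(Z, SSSZ)))))))))
  [10] S(S(S(S(S(S(S(mul(Z, SSSZ))))))))
  [11] S^7(Z)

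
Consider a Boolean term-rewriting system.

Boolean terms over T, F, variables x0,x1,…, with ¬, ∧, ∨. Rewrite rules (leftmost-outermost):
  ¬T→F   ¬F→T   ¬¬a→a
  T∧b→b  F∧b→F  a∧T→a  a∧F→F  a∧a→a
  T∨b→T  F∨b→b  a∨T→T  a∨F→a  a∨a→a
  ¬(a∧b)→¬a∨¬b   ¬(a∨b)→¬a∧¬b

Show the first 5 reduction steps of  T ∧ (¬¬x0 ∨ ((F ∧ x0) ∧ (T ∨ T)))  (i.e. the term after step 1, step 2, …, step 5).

Answer: after 5 steps: x0

Derivation:
  start: T ∧ (¬¬x0 ∨ ((F ∧ x0) ∧ (T ∨ T)))
  →1  ¬¬x0 ∨ ((F ∧ x0) ∧ (T ∨ T))
  →2  x0 ∨ ((F ∧ x0) ∧ (T ∨ T))
  →3  x0 ∨ (F ∧ (T ∨ T))
  →4  x0 ∨ F
  →5  x0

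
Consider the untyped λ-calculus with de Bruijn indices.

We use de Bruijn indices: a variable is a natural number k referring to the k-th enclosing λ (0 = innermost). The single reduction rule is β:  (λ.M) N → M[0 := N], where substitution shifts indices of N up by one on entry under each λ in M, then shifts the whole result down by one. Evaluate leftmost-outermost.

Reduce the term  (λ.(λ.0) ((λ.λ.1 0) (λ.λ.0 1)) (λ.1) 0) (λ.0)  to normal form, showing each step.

  start: (λ.(λ.0) ((λ.λ.1 0) (λ.λ.0 1)) (λ.1) 0) (λ.0)
  [1] (λ.0) ((λ.λ.1 0) (λ.λ.0 1)) (λ.λ.0) (λ.0)
  [2] (λ.λ.1 0) (λ.λ.0 1) (λ.λ.0) (λ.0)
  [3] (λ.(λ.λ.0 1) 0) (λ.λ.0) (λ.0)
  [4] (λ.λ.0 1) (λ.λ.0) (λ.0)
  [5] (λ.0 (λ.λ.0)) (λ.0)
  [6] (λ.0) (λ.λ.0)
  [7] λ.λ.0

Answer: normal form = λ.λ.0  (in 7 steps)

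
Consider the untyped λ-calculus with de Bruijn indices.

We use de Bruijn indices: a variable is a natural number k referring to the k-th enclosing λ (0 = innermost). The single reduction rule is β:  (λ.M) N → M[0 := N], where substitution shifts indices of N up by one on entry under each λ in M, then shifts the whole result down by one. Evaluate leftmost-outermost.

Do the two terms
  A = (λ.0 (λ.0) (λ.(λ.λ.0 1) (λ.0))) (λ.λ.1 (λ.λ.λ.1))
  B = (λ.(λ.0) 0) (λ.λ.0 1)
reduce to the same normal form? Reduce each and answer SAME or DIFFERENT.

Term A:
  start: (λ.0 (λ.0) (λ.(λ.λ.0 1) (λ.0))) (λ.λ.1 (λ.λ.λ.1))
  →1  (λ.λ.1 (λ.λ.λ.1)) (λ.0) (λ.(λ.λ.0 1) (λ.0))
  →2  (λ.(λ.0) (λ.λ.λ.1)) (λ.(λ.λ.0 1) (λ.0))
  →3  (λ.0) (λ.λ.λ.1)
  →4  λ.λ.λ.1

Term B:
  start: (λ.(λ.0) 0) (λ.λ.0 1)
  →1  (λ.0) (λ.λ.0 1)
  →2  λ.λ.0 1

Answer: DIFFERENT — A ⇓ λ.λ.λ.1, B ⇓ λ.λ.0 1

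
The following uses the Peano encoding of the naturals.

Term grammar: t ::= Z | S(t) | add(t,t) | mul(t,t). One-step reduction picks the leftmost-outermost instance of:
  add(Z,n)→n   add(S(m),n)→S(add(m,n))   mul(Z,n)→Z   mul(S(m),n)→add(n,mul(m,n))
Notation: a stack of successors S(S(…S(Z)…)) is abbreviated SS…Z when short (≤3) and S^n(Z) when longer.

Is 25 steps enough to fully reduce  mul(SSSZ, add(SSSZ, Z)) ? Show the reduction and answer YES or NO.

Answer: NO — after 25 steps the term is S(S(S(S(S(S(S(S(S(add(add(Z, Z), mul(Z, add(SSSZ, Z)))))))))))), not yet normal

Derivation:
  start: mul(SSSZ, add(SSSZ, Z))
  step 1: add(add(SSSZ, Z), mul(SSZ, add(SSSZ, Z)))
  step 2: add(S(add(SSZ, Z)), mul(SSZ, add(SSSZ, Z)))
  step 3: S(add(add(SSZ, Z), mul(SSZ, add(SSSZ, Z))))
  step 4: S(add(S(add(SZ, Z)), mul(SSZ, add(SSSZ, Z))))
  step 5: S(S(add(add(SZ, Z), mul(SSZ, add(SSSZ, Z)))))
  step 6: S(S(add(S(add(Z, Z)), mul(SSZ, add(SSSZ, Z)))))
  step 7: S(S(S(add(add(Z, Z), mul(SSZ, add(SSSZ, Z))))))
  step 8: S(S(S(add(Z, mul(SSZ, add(SSSZ, Z))))))
  step 9: S(S(S(mul(SSZ, add(SSSZ, Z)))))
  step 10: S(S(S(add(add(SSSZ, Z), mul(SZ, add(SSSZ, Z))))))
  step 11: S(S(S(add(S(add(SSZ, Z)), mul(SZ, add(SSSZ, Z))))))
  step 12: S(S(S(S(add(add(SSZ, Z), mul(SZ, add(SSSZ, Z)))))))
  step 13: S(S(S(S(add(S(add(SZ, Z)), mul(SZ, add(SSSZ, Z)))))))
  step 14: S(S(S(S(S(add(add(SZ, Z), mul(SZ, add(SSSZ, Z))))))))
  step 15: S(S(S(S(S(add(S(add(Z, Z)), mul(SZ, add(SSSZ, Z))))))))
  step 16: S(S(S(S(S(S(add(add(Z, Z), mul(SZ, add(SSSZ, Z)))))))))
  step 17: S(S(S(S(S(S(add(Z, mul(SZ, add(SSSZ, Z)))))))))
  step 18: S(S(S(S(S(S(mul(SZ, add(SSSZ, Z))))))))
  step 19: S(S(S(S(S(S(add(add(SSSZ, Z), mul(Z, add(SSSZ, Z)))))))))
  step 20: S(S(S(S(S(S(add(S(add(SSZ, Z)), mul(Z, add(SSSZ, Z)))))))))
  step 21: S(S(S(S(S(S(S(add(add(SSZ, Z), mul(Z, add(SSSZ, Z))))))))))
  step 22: S(S(S(S(S(S(S(add(S(add(SZ, Z)), mul(Z, add(SSSZ, Z))))))))))
  step 23: S(S(S(S(S(S(S(S(add(add(SZ, Z), mul(Z, add(SSSZ, Z)))))))))))
  step 24: S(S(S(S(S(S(S(S(add(S(add(Z, Z)), mul(Z, add(SSSZ, Z)))))))))))
  step 25: S(S(S(S(S(S(S(S(S(add(add(Z, Z), mul(Z, add(SSSZ, Z))))))))))))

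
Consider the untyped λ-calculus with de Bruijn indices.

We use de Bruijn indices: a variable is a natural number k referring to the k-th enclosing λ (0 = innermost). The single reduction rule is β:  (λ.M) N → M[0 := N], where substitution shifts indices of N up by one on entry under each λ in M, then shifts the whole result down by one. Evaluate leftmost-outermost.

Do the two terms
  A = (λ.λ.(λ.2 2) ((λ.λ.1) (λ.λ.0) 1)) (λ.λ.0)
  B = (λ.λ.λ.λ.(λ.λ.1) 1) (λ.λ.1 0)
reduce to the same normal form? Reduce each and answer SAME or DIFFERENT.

Answer: DIFFERENT — A ⇓ λ.λ.0, B ⇓ λ.λ.λ.λ.2

Working:
Term A:
  start: (λ.λ.(λ.2 2) ((λ.λ.1) (λ.λ.0) 1)) (λ.λ.0)
  step 1: λ.(λ.(λ.λ.0) (λ.λ.0)) ((λ.λ.1) (λ.λ.0) (λ.λ.0))
  step 2: λ.(λ.λ.0) (λ.λ.0)
  step 3: λ.λ.0

Term B:
  start: (λ.λ.λ.λ.(λ.λ.1) 1) (λ.λ.1 0)
  step 1: λ.λ.λ.(λ.λ.1) 1
  step 2: λ.λ.λ.λ.2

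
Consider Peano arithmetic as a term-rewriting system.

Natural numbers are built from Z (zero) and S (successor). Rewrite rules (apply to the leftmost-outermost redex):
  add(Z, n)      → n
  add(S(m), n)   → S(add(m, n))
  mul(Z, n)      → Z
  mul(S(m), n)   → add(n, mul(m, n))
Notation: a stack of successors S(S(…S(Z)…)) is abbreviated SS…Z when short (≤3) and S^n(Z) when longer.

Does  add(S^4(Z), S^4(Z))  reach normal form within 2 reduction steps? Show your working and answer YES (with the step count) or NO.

  start: add(S^4(Z), S^4(Z))
  →1  S(add(SSSZ, S^4(Z)))
  →2  S(S(add(SSZ, S^4(Z))))

Answer: NO — after 2 steps the term is S(S(add(SSZ, S^4(Z)))), not yet normal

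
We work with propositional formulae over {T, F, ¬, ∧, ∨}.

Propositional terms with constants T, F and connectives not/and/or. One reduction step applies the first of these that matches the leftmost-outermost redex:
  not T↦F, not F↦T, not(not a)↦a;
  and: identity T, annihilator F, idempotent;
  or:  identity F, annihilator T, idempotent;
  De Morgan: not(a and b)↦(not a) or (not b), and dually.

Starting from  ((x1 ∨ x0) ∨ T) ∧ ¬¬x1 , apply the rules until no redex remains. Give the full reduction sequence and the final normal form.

Answer: normal form = x1  (in 3 steps)

Derivation:
  start: ((x1 ∨ x0) ∨ T) ∧ ¬¬x1
  →1  T ∧ ¬¬x1
  →2  ¬¬x1
  →3  x1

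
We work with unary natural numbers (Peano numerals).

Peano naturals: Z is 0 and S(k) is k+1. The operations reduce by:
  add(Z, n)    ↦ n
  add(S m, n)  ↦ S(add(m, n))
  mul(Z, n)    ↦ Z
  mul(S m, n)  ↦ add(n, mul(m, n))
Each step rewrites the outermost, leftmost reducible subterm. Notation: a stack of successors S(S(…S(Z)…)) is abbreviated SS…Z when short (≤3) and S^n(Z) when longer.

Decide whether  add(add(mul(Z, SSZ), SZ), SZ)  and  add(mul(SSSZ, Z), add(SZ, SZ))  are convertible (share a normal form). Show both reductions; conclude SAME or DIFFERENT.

Term A:
  start: add(add(mul(Z, SSZ), SZ), SZ)
  step 1: add(add(Z, SZ), SZ)
  step 2: add(SZ, SZ)
  step 3: S(add(Z, SZ))
  step 4: SSZ

Term B:
  start: add(mul(SSSZ, Z), add(SZ, SZ))
  step 1: add(add(Z, mul(SSZ, Z)), add(SZ, SZ))
  step 2: add(mul(SSZ, Z), add(SZ, SZ))
  step 3: add(add(Z, mul(SZ, Z)), add(SZ, SZ))
  step 4: add(mul(SZ, Z), add(SZ, SZ))
  step 5: add(add(Z, mul(Z, Z)), add(SZ, SZ))
  step 6: add(mul(Z, Z), add(SZ, SZ))
  step 7: add(Z, add(SZ, SZ))
  step 8: add(SZ, SZ)
  step 9: S(add(Z, SZ))
  step 10: SSZ

Answer: SAME — A ⇓ SSZ, B ⇓ SSZ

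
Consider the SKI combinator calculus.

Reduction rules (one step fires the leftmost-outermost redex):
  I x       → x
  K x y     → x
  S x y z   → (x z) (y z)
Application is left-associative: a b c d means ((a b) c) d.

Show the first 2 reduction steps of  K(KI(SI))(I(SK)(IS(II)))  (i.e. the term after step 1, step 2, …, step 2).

  start: K(KI(SI))(I(SK)(IS(II)))
  step 1: KI(SI)
  step 2: I

Answer: after 2 steps: I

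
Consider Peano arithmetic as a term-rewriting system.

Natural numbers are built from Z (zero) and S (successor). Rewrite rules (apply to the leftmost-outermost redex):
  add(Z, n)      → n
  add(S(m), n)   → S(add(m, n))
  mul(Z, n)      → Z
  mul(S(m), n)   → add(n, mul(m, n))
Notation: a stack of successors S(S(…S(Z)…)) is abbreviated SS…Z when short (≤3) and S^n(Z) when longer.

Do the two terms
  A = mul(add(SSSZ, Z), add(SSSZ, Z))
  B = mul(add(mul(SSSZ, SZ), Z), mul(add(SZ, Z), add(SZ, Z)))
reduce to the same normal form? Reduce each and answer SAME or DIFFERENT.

Term A:
  start: mul(add(SSSZ, Z), add(SSSZ, Z))
  step 1: mul(S(add(SSZ, Z)), add(SSSZ, Z))
  step 2: add(add(SSSZ, Z), mul(add(SSZ, Z), add(SSSZ, Z)))
  step 3: add(S(add(SSZ, Z)), mul(add(SSZ, Z), add(SSSZ, Z)))
  step 4: S(add(add(SSZ, Z), mul(add(SSZ, Z), add(SSSZ, Z))))
  step 5: S(add(S(add(SZ, Z)), mul(add(SSZ, Z), add(SSSZ, Z))))
  step 6: S(S(add(add(SZ, Z), mul(add(SSZ, Z), add(SSSZ, Z)))))
  step 7: S(S(add(S(add(Z, Z)), mul(add(SSZ, Z), add(SSSZ, Z)))))
  step 8: S(S(S(add(add(Z, Z), mul(add(SSZ, Z), add(SSSZ, Z))))))
  step 9: S(S(S(add(Z, mul(add(SSZ, Z), add(SSSZ, Z))))))
  step 10: S(S(S(mul(add(SSZ, Z), add(SSSZ, Z)))))
  step 11: S(S(S(mul(S(add(SZ, Z)), add(SSSZ, Z)))))
  step 12: S(S(S(add(add(SSSZ, Z), mul(add(SZ, Z), add(SSSZ, Z))))))
  step 13: S(S(S(add(S(add(SSZ, Z)), mul(add(SZ, Z), add(SSSZ, Z))))))
  step 14: S(S(S(S(add(add(SSZ, Z), mul(add(SZ, Z), add(SSSZ, Z)))))))
  step 15: S(S(S(S(add(S(add(SZ, Z)), mul(add(SZ, Z), add(SSSZ, Z)))))))
  step 16: S(S(S(S(S(add(add(SZ, Z), mul(add(SZ, Z), add(SSSZ, Z))))))))
  step 17: S(S(S(S(S(add(S(add(Z, Z)), mul(add(SZ, Z), add(SSSZ, Z))))))))
  step 18: S(S(S(S(S(S(add(add(Z, Z), mul(add(SZ, Z), add(SSSZ, Z)))))))))
  step 19: S(S(S(S(S(S(add(Z, mul(add(SZ, Z), add(SSSZ, Z)))))))))
  step 20: S(S(S(S(S(S(mul(add(SZ, Z), add(SSSZ, Z))))))))
  step 21: S(S(S(S(S(S(mul(S(add(Z, Z)), add(SSSZ, Z))))))))
  step 22: S(S(S(S(S(S(add(add(SSSZ, Z), mul(add(Z, Z), add(SSSZ, Z)))))))))
  step 23: S(S(S(S(S(S(add(S(add(SSZ, Z)), mul(add(Z, Z), add(SSSZ, Z)))))))))
  step 24: S(S(S(S(S(S(S(add(add(SSZ, Z), mul(add(Z, Z), add(SSSZ, Z))))))))))
  step 25: S(S(S(S(S(S(S(add(S(add(SZ, Z)), mul(add(Z, Z), add(SSSZ, Z))))))))))
  step 26: S(S(S(S(S(S(S(S(add(add(SZ, Z), mul(add(Z, Z), add(SSSZ, Z)))))))))))
  step 27: S(S(S(S(S(S(S(S(add(S(add(Z, Z)), mul(add(Z, Z), add(SSSZ, Z)))))))))))
  step 28: S(S(S(S(S(S(S(S(S(add(add(Z, Z), mul(add(Z, Z), add(SSSZ, Z))))))))))))
  step 29: S(S(S(S(S(S(S(S(S(add(Z, mul(add(Z, Z), add(SSSZ, Z))))))))))))
  step 30: S(S(S(S(S(S(S(S(S(mul(add(Z, Z), add(SSSZ, Z)))))))))))
  step 31: S(S(S(S(S(S(S(S(S(mul(Z, add(SSSZ, Z)))))))))))
  step 32: S^9(Z)

Term B:
  start: mul(add(mul(SSSZ, SZ), Z), mul(add(SZ, Z), add(SZ, Z)))
  step 1: mul(add(add(SZ, mul(SSZ, SZ)), Z), mul(add(SZ, Z), add(SZ, Z)))
  step 2: mul(add(S(add(Z, mul(SSZ, SZ))), Z), mul(add(SZ, Z), add(SZ, Z)))
  step 3: mul(S(add(add(Z, mul(SSZ, SZ)), Z)), mul(add(SZ, Z), add(SZ, Z)))
  step 4: add(mul(add(SZ, Z), add(SZ, Z)), mul(add(add(Z, mul(SSZ, SZ)), Z), mul(add(SZ, Z), add(SZ, Z))))
  step 5: add(mul(S(add(Z, Z)), add(SZ, Z)), mul(add(add(Z, mul(SSZ, SZ)), Z), mul(add(SZ, Z), add(SZ, Z))))
  step 6: add(add(add(SZ, Z), mul(add(Z, Z), add(SZ, Z))), mul(add(add(Z, mul(SSZ, SZ)), Z), mul(add(SZ, Z), add(SZ, Z))))
  step 7: add(add(S(add(Z, Z)), mul(add(Z, Z), add(SZ, Z))), mul(add(add(Z, mul(SSZ, SZ)), Z), mul(add(SZ, Z), add(SZ, Z))))
  step 8: add(S(add(add(Z, Z), mul(add(Z, Z), add(SZ, Z)))), mul(add(add(Z, mul(SSZ, SZ)), Z), mul(add(SZ, Z), add(SZ, Z))))
  step 9: S(add(add(add(Z, Z), mul(add(Z, Z), add(SZ, Z))), mul(add(add(Z, mul(SSZ, SZ)), Z), mul(add(SZ, Z), add(SZ, Z)))))
  step 10: S(add(add(Z, mul(add(Z, Z), add(SZ, Z))), mul(add(add(Z, mul(SSZ, SZ)), Z), mul(add(SZ, Z), add(SZ, Z)))))
  step 11: S(add(mul(add(Z, Z), add(SZ, Z)), mul(add(add(Z, mul(SSZ, SZ)), Z), mul(add(SZ, Z), add(SZ, Z)))))
  step 12: S(add(mul(Z, add(SZ, Z)), mul(add(add(Z, mul(SSZ, SZ)), Z), mul(add(SZ, Z), add(SZ, Z)))))
  step 13: S(add(Z, mul(add(add(Z, mul(SSZ, SZ)), Z), mul(add(SZ, Z), add(SZ, Z)))))
  step 14: S(mul(add(add(Z, mul(SSZ, SZ)), Z), mul(add(SZ, Z), add(SZ, Z))))
  step 15: S(mul(add(mul(SSZ, SZ), Z), mul(add(SZ, Z), add(SZ, Z))))
  step 16: S(mul(add(add(SZ, mul(SZ, SZ)), Z), mul(add(SZ, Z), add(SZ, Z))))
  step 17: S(mul(add(S(add(Z, mul(SZ, SZ))), Z), mul(add(SZ, Z), add(SZ, Z))))
  step 18: S(mul(S(add(add(Z, mul(SZ, SZ)), Z)), mul(add(SZ, Z), add(SZ, Z))))
  step 19: S(add(mul(add(SZ, Z), add(SZ, Z)), mul(add(add(Z, mul(SZ, SZ)), Z), mul(add(SZ, Z), add(SZ, Z)))))
  step 20: S(add(mul(S(add(Z, Z)), add(SZ, Z)), mul(add(add(Z, mul(SZ, SZ)), Z), mul(add(SZ, Z), add(SZ, Z)))))
  step 21: S(add(add(add(SZ, Z), mul(add(Z, Z), add(SZ, Z))), mul(add(add(Z, mul(SZ, SZ)), Z), mul(add(SZ, Z), add(SZ, Z)))))
  step 22: S(add(add(S(add(Z, Z)), mul(add(Z, Z), add(SZ, Z))), mul(add(add(Z, mul(SZ, SZ)), Z), mul(add(SZ, Z), add(SZ, Z)))))
  step 23: S(add(S(add(add(Z, Z), mul(add(Z, Z), add(SZ, Z)))), mul(add(add(Z, mul(SZ, SZ)), Z), mul(add(SZ, Z), add(SZ, Z)))))
  step 24: S(S(add(add(add(Z, Z), mul(add(Z, Z), add(SZ, Z))), mul(add(add(Z, mul(SZ, SZ)), Z), mul(add(SZ, Z), add(SZ, Z))))))
  step 25: S(S(add(add(Z, mul(add(Z, Z), add(SZ, Z))), mul(add(add(Z, mul(SZ, SZ)), Z), mul(add(SZ, Z), add(SZ, Z))))))
  step 26: S(S(add(mul(add(Z, Z), add(SZ, Z)), mul(add(add(Z, mul(SZ, SZ)), Z), mul(add(SZ, Z), add(SZ, Z))))))
  step 27: S(S(add(mul(Z, add(SZ, Z)), mul(add(add(Z, mul(SZ, SZ)), Z), mul(add(SZ, Z), add(SZ, Z))))))
  step 28: S(S(add(Z, mul(add(add(Z, mul(SZ, SZ)), Z), mul(add(SZ, Z), add(SZ, Z))))))
  step 29: S(S(mul(add(add(Z, mul(SZ, SZ)), Z), mul(add(SZ, Z), add(SZ, Z)))))
  step 30: S(S(mul(add(mul(SZ, SZ), Z), mul(add(SZ, Z), add(SZ, Z)))))
  step 31: S(S(mul(add(add(SZ, mul(Z, SZ)), Z), mul(add(SZ, Z), add(SZ, Z)))))
  step 32: S(S(mul(add(S(add(Z, mul(Z, SZ))), Z), mul(add(SZ, Z), add(SZ, Z)))))
  step 33: S(S(mul(S(add(add(Z, mul(Z, SZ)), Z)), mul(add(SZ, Z), add(SZ, Z)))))
  step 34: S(S(add(mul(add(SZ, Z), add(SZ, Z)), mul(add(add(Z, mul(Z, SZ)), Z), mul(add(SZ, Z), add(SZ, Z))))))
  step 35: S(S(add(mul(S(add(Z, Z)), add(SZ, Z)), mul(add(add(Z, mul(Z, SZ)), Z), mul(add(SZ, Z), add(SZ, Z))))))
  step 36: S(S(add(add(add(SZ, Z), mul(add(Z, Z), add(SZ, Z))), mul(add(add(Z, mul(Z, SZ)), Z), mul(add(SZ, Z), add(SZ, Z))))))
  step 37: S(S(add(add(S(add(Z, Z)), mul(add(Z, Z), add(SZ, Z))), mul(add(add(Z, mul(Z, SZ)), Z), mul(add(SZ, Z), add(SZ, Z))))))
  step 38: S(S(add(S(add(add(Z, Z), mul(add(Z, Z), add(SZ, Z)))), mul(add(add(Z, mul(Z, SZ)), Z), mul(add(SZ, Z), add(SZ, Z))))))
  step 39: S(S(S(add(add(add(Z, Z), mul(add(Z, Z), add(SZ, Z))), mul(add(add(Z, mul(Z, SZ)), Z), mul(add(SZ, Z), add(SZ, Z)))))))
  step 40: S(S(S(add(add(Z, mul(add(Z, Z), add(SZ, Z))), mul(add(add(Z, mul(Z, SZ)), Z), mul(add(SZ, Z), add(SZ, Z)))))))
  step 41: S(S(S(add(mul(add(Z, Z), add(SZ, Z)), mul(add(add(Z, mul(Z, SZ)), Z), mul(add(SZ, Z), add(SZ, Z)))))))
  step 42: S(S(S(add(mul(Z, add(SZ, Z)), mul(add(add(Z, mul(Z, SZ)), Z), mul(add(SZ, Z), add(SZ, Z)))))))
  step 43: S(S(S(add(Z, mul(add(add(Z, mul(Z, SZ)), Z), mul(add(SZ, Z), add(SZ, Z)))))))
  step 44: S(S(S(mul(add(add(Z, mul(Z, SZ)), Z), mul(add(SZ, Z), add(SZ, Z))))))
  step 45: S(S(S(mul(add(mul(Z, SZ), Z), mul(add(SZ, Z), add(SZ, Z))))))
  step 46: S(S(S(mul(add(Z, Z), mul(add(SZ, Z), add(SZ, Z))))))
  step 47: S(S(S(mul(Z, mul(add(SZ, Z), add(SZ, Z))))))
  step 48: SSSZ

Answer: DIFFERENT — A ⇓ S^9(Z), B ⇓ SSSZ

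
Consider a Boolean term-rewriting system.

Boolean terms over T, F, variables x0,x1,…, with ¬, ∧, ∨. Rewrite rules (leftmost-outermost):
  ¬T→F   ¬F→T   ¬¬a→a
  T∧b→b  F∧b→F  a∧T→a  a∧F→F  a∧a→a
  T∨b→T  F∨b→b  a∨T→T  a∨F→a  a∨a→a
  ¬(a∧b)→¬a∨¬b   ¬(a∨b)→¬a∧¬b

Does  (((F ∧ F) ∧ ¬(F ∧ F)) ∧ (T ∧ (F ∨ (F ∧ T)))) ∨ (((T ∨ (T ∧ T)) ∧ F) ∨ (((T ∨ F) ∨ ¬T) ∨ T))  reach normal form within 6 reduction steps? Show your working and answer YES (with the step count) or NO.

  start: (((F ∧ F) ∧ ¬(F ∧ F)) ∧ (T ∧ (F ∨ (F ∧ T)))) ∨ (((T ∨ (T ∧ T)) ∧ F) ∨ (((T ∨ F) ∨ ¬T) ∨ T))
  →1  ((F ∧ ¬(F ∧ F)) ∧ (T ∧ (F ∨ (F ∧ T)))) ∨ (((T ∨ (T ∧ T)) ∧ F) ∨ (((T ∨ F) ∨ ¬T) ∨ T))
  →2  (F ∧ (T ∧ (F ∨ (F ∧ T)))) ∨ (((T ∨ (T ∧ T)) ∧ F) ∨ (((T ∨ F) ∨ ¬T) ∨ T))
  →3  F ∨ (((T ∨ (T ∧ T)) ∧ F) ∨ (((T ∨ F) ∨ ¬T) ∨ T))
  →4  ((T ∨ (T ∧ T)) ∧ F) ∨ (((T ∨ F) ∨ ¬T) ∨ T)
  →5  F ∨ (((T ∨ F) ∨ ¬T) ∨ T)
  →6  ((T ∨ F) ∨ ¬T) ∨ T

Answer: NO — after 6 steps the term is ((T ∨ F) ∨ ¬T) ∨ T, not yet normal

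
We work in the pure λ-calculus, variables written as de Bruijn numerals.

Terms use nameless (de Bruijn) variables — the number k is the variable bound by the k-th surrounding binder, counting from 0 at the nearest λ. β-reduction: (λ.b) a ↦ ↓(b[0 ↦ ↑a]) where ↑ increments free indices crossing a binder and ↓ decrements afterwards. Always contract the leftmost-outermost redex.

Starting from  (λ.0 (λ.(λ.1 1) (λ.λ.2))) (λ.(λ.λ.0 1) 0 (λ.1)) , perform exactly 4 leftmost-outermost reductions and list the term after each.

Answer: after 4 steps: (λ.λ.(λ.1 1) (λ.λ.2)) (λ.(λ.1 1) (λ.λ.2))

Working:
  start: (λ.0 (λ.(λ.1 1) (λ.λ.2))) (λ.(λ.λ.0 1) 0 (λ.1))
  [1] (λ.(λ.λ.0 1) 0 (λ.1)) (λ.(λ.1 1) (λ.λ.2))
  [2] (λ.λ.0 1) (λ.(λ.1 1) (λ.λ.2)) (λ.λ.(λ.1 1) (λ.λ.2))
  [3] (λ.0 (λ.(λ.1 1) (λ.λ.2))) (λ.λ.(λ.1 1) (λ.λ.2))
  [4] (λ.λ.(λ.1 1) (λ.λ.2)) (λ.(λ.1 1) (λ.λ.2))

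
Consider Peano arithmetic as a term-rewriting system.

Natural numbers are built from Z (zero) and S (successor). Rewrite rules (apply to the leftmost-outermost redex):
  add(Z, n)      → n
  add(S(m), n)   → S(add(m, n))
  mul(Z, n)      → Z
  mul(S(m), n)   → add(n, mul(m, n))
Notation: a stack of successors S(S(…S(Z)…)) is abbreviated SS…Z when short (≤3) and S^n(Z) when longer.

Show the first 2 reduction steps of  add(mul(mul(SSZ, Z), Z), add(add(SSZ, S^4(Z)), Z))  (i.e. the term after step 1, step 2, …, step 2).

  start: add(mul(mul(SSZ, Z), Z), add(add(SSZ, S^4(Z)), Z))
  →1  add(mul(add(Z, mul(SZ, Z)), Z), add(add(SSZ, S^4(Z)), Z))
  →2  add(mul(mul(SZ, Z), Z), add(add(SSZ, S^4(Z)), Z))

Answer: after 2 steps: add(mul(mul(SZ, Z), Z), add(add(SSZ, S^4(Z)), Z))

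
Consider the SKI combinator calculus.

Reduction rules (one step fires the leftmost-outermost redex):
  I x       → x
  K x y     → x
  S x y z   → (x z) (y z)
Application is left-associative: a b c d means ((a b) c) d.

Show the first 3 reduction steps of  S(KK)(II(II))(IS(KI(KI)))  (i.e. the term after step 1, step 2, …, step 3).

Answer: after 3 steps: K(I(II)(IS(KI(KI))))

Reduction:
  start: S(KK)(II(II))(IS(KI(KI)))
  →1  KK(IS(KI(KI)))(II(II)(IS(KI(KI))))
  →2  K(II(II)(IS(KI(KI))))
  →3  K(I(II)(IS(KI(KI))))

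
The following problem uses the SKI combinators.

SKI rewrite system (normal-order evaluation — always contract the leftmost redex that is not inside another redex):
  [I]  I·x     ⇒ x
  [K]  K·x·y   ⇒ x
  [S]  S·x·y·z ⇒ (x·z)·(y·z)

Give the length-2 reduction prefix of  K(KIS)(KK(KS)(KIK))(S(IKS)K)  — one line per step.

  start: K(KIS)(KK(KS)(KIK))(S(IKS)K)
  step 1: KIS(S(IKS)K)
  step 2: I(S(IKS)K)

Answer: after 2 steps: I(S(IKS)K)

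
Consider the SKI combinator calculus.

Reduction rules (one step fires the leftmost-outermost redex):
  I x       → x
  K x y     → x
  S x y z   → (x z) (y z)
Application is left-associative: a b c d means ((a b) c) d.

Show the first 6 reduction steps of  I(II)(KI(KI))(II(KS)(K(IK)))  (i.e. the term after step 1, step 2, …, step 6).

  start: I(II)(KI(KI))(II(KS)(K(IK)))
  step 1: II(KI(KI))(II(KS)(K(IK)))
  step 2: I(KI(KI))(II(KS)(K(IK)))
  step 3: KI(KI)(II(KS)(K(IK)))
  step 4: I(II(KS)(K(IK)))
  step 5: II(KS)(K(IK))
  step 6: I(KS)(K(IK))

Answer: after 6 steps: I(KS)(K(IK))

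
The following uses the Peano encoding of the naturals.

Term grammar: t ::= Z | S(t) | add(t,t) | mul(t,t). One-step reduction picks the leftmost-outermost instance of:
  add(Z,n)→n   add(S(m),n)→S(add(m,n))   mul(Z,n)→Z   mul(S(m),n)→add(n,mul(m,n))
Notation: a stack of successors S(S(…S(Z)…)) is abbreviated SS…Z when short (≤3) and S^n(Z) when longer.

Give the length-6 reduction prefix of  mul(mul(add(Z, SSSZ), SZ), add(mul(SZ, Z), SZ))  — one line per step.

  start: mul(mul(add(Z, SSSZ), SZ), add(mul(SZ, Z), SZ))
  step 1: mul(mul(SSSZ, SZ), add(mul(SZ, Z), SZ))
  step 2: mul(add(SZ, mul(SSZ, SZ)), add(mul(SZ, Z), SZ))
  step 3: mul(S(add(Z, mul(SSZ, SZ))), add(mul(SZ, Z), SZ))
  step 4: add(add(mul(SZ, Z), SZ), mul(add(Z, mul(SSZ, SZ)), add(mul(SZ, Z), SZ)))
  step 5: add(add(add(Z, mul(Z, Z)), SZ), mul(add(Z, mul(SSZ, SZ)), add(mul(SZ, Z), SZ)))
  step 6: add(add(mul(Z, Z), SZ), mul(add(Z, mul(SSZ, SZ)), add(mul(SZ, Z), SZ)))

Answer: after 6 steps: add(add(mul(Z, Z), SZ), mul(add(Z, mul(SSZ, SZ)), add(mul(SZ, Z), SZ)))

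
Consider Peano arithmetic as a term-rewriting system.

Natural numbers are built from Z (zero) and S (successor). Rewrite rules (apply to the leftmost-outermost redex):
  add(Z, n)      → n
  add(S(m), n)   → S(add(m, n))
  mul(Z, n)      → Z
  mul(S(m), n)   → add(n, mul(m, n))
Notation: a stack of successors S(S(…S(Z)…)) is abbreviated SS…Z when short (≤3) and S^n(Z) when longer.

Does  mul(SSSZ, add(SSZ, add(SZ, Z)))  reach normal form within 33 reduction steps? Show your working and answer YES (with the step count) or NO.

Answer: YES — reaches normal form S^9(Z) in 31 ≤ 33 steps

Derivation:
  start: mul(SSSZ, add(SSZ, add(SZ, Z)))
  step 1: add(add(SSZ, add(SZ, Z)), mul(SSZ, add(SSZ, add(SZ, Z))))
  step 2: add(S(add(SZ, add(SZ, Z))), mul(SSZ, add(SSZ, add(SZ, Z))))
  step 3: S(add(add(SZ, add(SZ, Z)), mul(SSZ, add(SSZ, add(SZ, Z)))))
  step 4: S(add(S(add(Z, add(SZ, Z))), mul(SSZ, add(SSZ, add(SZ, Z)))))
  step 5: S(S(add(add(Z, add(SZ, Z)), mul(SSZ, add(SSZ, add(SZ, Z))))))
  step 6: S(S(add(add(SZ, Z), mul(SSZ, add(SSZ, add(SZ, Z))))))
  step 7: S(S(add(S(add(Z, Z)), mul(SSZ, add(SSZ, add(SZ, Z))))))
  step 8: S(S(S(add(add(Z, Z), mul(SSZ, add(SSZ, add(SZ, Z)))))))
  step 9: S(S(S(add(Z, mul(SSZ, add(SSZ, add(SZ, Z)))))))
  step 10: S(S(S(mul(SSZ, add(SSZ, add(SZ, Z))))))
  step 11: S(S(S(add(add(SSZ, add(SZ, Z)), mul(SZ, add(SSZ, add(SZ, Z)))))))
  step 12: S(S(S(add(S(add(SZ, add(SZ, Z))), mul(SZ, add(SSZ, add(SZ, Z)))))))
  step 13: S(S(S(S(add(add(SZ, add(SZ, Z)), mul(SZ, add(SSZ, add(SZ, Z))))))))
  step 14: S(S(S(S(add(S(add(Z, add(SZ, Z))), mul(SZ, add(SSZ, add(SZ, Z))))))))
  step 15: S(S(S(S(S(add(add(Z, add(SZ, Z)), mul(SZ, add(SSZ, add(SZ, Z)))))))))
  step 16: S(S(S(S(S(add(add(SZ, Z), mul(SZ, add(SSZ, add(SZ, Z)))))))))
  step 17: S(S(S(S(S(add(S(add(Z, Z)), mul(SZ, add(SSZ, add(SZ, Z)))))))))
  step 18: S(S(S(S(S(S(add(add(Z, Z), mul(SZ, add(SSZ, add(SZ, Z))))))))))
  step 19: S(S(S(S(S(S(add(Z, mul(SZ, add(SSZ, add(SZ, Z))))))))))
  step 20: S(S(S(S(S(S(mul(SZ, add(SSZ, add(SZ, Z)))))))))
  step 21: S(S(S(S(S(S(add(add(SSZ, add(SZ, Z)), mul(Z, add(SSZ, add(SZ, Z))))))))))
  step 22: S(S(S(S(S(S(add(S(add(SZ, add(SZ, Z))), mul(Z, add(SSZ, add(SZ, Z))))))))))
  step 23: S(S(S(S(S(S(S(add(add(SZ, add(SZ, Z)), mul(Z, add(SSZ, add(SZ, Z)))))))))))
  step 24: S(S(S(S(S(S(S(add(S(add(Z, add(SZ, Z))), mul(Z, add(SSZ, add(SZ, Z)))))))))))
  step 25: S(S(S(S(S(S(S(S(add(add(Z, add(SZ, Z)), mul(Z, add(SSZ, add(SZ, Z))))))))))))
  step 26: S(S(S(S(S(S(S(S(add(add(SZ, Z), mul(Z, add(SSZ, add(SZ, Z))))))))))))
  step 27: S(S(S(S(S(S(S(S(add(S(add(Z, Z)), mul(Z, add(SSZ, add(SZ, Z))))))))))))
  step 28: S(S(S(S(S(S(S(S(S(add(add(Z, Z), mul(Z, add(SSZ, add(SZ, Z)))))))))))))
  step 29: S(S(S(S(S(S(S(S(S(add(Z, mul(Z, add(SSZ, add(SZ, Z)))))))))))))
  step 30: S(S(S(S(S(S(S(S(S(mul(Z, add(SSZ, add(SZ, Z))))))))))))
  step 31: S^9(Z)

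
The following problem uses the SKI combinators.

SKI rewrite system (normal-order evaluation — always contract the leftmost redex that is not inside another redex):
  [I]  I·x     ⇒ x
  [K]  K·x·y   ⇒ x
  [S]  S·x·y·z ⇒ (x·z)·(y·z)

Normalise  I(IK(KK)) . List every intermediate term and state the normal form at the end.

Answer: normal form = K(KK)  (in 2 steps)

Reduction:
  start: I(IK(KK))
  step 1: IK(KK)
  step 2: K(KK)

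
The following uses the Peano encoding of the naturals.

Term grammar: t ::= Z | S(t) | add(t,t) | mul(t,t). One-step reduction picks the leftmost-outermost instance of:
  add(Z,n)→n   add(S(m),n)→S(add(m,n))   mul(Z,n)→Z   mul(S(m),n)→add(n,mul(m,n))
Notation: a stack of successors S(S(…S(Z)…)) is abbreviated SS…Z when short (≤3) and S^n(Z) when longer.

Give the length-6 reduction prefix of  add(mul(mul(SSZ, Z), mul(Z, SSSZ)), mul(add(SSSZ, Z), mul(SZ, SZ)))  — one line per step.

  start: add(mul(mul(SSZ, Z), mul(Z, SSSZ)), mul(add(SSSZ, Z), mul(SZ, SZ)))
  [1] add(mul(add(Z, mul(SZ, Z)), mul(Z, SSSZ)), mul(add(SSSZ, Z), mul(SZ, SZ)))
  [2] add(mul(mul(SZ, Z), mul(Z, SSSZ)), mul(add(SSSZ, Z), mul(SZ, SZ)))
  [3] add(mul(add(Z, mul(Z, Z)), mul(Z, SSSZ)), mul(add(SSSZ, Z), mul(SZ, SZ)))
  [4] add(mul(mul(Z, Z), mul(Z, SSSZ)), mul(add(SSSZ, Z), mul(SZ, SZ)))
  [5] add(mul(Z, mul(Z, SSSZ)), mul(add(SSSZ, Z), mul(SZ, SZ)))
  [6] add(Z, mul(add(SSSZ, Z), mul(SZ, SZ)))

Answer: after 6 steps: add(Z, mul(add(SSSZ, Z), mul(SZ, SZ)))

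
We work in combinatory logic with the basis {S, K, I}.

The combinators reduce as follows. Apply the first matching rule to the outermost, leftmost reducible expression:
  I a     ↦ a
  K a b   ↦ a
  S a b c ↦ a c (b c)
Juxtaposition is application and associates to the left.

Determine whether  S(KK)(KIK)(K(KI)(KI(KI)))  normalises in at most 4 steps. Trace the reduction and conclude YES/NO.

Answer: NO — after 4 steps the term is K(K(KI)(KI(KI))), not yet normal

Reduction:
  start: S(KK)(KIK)(K(KI)(KI(KI)))
  →1  KK(K(KI)(KI(KI)))(KIK(K(KI)(KI(KI))))
  →2  K(KIK(K(KI)(KI(KI))))
  →3  K(I(K(KI)(KI(KI))))
  →4  K(K(KI)(KI(KI)))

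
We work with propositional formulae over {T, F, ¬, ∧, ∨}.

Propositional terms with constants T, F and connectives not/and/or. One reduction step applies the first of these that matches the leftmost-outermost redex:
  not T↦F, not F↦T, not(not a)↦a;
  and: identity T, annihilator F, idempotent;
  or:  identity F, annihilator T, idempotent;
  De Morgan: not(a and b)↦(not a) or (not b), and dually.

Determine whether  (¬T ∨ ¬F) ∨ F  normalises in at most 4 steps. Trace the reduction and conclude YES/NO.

Answer: YES — reaches normal form T in 4 ≤ 4 steps

Derivation:
  start: (¬T ∨ ¬F) ∨ F
  →1  ¬T ∨ ¬F
  →2  F ∨ ¬F
  →3  ¬F
  →4  T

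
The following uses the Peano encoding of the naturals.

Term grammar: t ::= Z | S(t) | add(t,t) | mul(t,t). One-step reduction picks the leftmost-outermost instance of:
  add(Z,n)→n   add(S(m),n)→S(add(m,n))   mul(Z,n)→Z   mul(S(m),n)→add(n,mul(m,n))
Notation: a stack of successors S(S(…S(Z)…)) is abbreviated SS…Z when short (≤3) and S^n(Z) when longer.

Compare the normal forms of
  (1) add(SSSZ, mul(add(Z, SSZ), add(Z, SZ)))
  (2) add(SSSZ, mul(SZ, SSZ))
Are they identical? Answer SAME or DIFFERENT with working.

Answer: SAME — A ⇓ S^5(Z), B ⇓ S^5(Z)

Reduction:
Term A:
  start: add(SSSZ, mul(add(Z, SSZ), add(Z, SZ)))
  step 1: S(add(SSZ, mul(add(Z, SSZ), add(Z, SZ))))
  step 2: S(S(add(SZ, mul(add(Z, SSZ), add(Z, SZ)))))
  step 3: S(S(S(add(Z, mul(add(Z, SSZ), add(Z, SZ))))))
  step 4: S(S(S(mul(add(Z, SSZ), add(Z, SZ)))))
  step 5: S(S(S(mul(SSZ, add(Z, SZ)))))
  step 6: S(S(S(add(add(Z, SZ), mul(SZ, add(Z, SZ))))))
  step 7: S(S(S(add(SZ, mul(SZ, add(Z, SZ))))))
  step 8: S(S(S(S(add(Z, mul(SZ, add(Z, SZ)))))))
  step 9: S(S(S(S(mul(SZ, add(Z, SZ))))))
  step 10: S(S(S(S(add(add(Z, SZ), mul(Z, add(Z, SZ)))))))
  step 11: S(S(S(S(add(SZ, mul(Z, add(Z, SZ)))))))
  step 12: S(S(S(S(S(add(Z, mul(Z, add(Z, SZ))))))))
  step 13: S(S(S(S(S(mul(Z, add(Z, SZ)))))))
  step 14: S^5(Z)

Term B:
  start: add(SSSZ, mul(SZ, SSZ))
  step 1: S(add(SSZ, mul(SZ, SSZ)))
  step 2: S(S(add(SZ, mul(SZ, SSZ))))
  step 3: S(S(S(add(Z, mul(SZ, SSZ)))))
  step 4: S(S(S(mul(SZ, SSZ))))
  step 5: S(S(S(add(SSZ, mul(Z, SSZ)))))
  step 6: S(S(S(S(add(SZ, mul(Z, SSZ))))))
  step 7: S(S(S(S(S(add(Z, mul(Z, SSZ)))))))
  step 8: S(S(S(S(S(mul(Z, SSZ))))))
  step 9: S^5(Z)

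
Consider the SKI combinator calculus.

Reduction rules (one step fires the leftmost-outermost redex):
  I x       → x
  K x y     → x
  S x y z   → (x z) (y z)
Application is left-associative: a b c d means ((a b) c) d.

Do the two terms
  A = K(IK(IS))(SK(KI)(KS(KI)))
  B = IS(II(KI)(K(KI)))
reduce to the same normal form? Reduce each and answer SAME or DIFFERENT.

Answer: DIFFERENT — A ⇓ KS, B ⇓ SI

Derivation:
Term A:
  start: K(IK(IS))(SK(KI)(KS(KI)))
  →1  IK(IS)
  →2  K(IS)
  →3  KS

Term B:
  start: IS(II(KI)(K(KI)))
  →1  S(II(KI)(K(KI)))
  →2  S(I(KI)(K(KI)))
  →3  S(KI(K(KI)))
  →4  SI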